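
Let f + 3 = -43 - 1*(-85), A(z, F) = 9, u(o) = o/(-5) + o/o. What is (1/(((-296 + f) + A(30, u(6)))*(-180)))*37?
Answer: 37/44640 ≈ 0.00082885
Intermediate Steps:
u(o) = 1 - o/5 (u(o) = o*(-⅕) + 1 = -o/5 + 1 = 1 - o/5)
f = 39 (f = -3 + (-43 - 1*(-85)) = -3 + (-43 + 85) = -3 + 42 = 39)
(1/(((-296 + f) + A(30, u(6)))*(-180)))*37 = (1/(((-296 + 39) + 9)*(-180)))*37 = (-1/180/(-257 + 9))*37 = (-1/180/(-248))*37 = -1/248*(-1/180)*37 = (1/44640)*37 = 37/44640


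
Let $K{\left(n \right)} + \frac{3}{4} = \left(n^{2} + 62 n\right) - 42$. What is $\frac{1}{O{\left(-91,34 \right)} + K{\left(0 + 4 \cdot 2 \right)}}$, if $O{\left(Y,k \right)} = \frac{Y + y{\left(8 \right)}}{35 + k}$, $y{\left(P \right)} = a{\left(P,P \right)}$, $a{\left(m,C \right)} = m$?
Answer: $\frac{276}{142429} \approx 0.0019378$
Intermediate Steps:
$y{\left(P \right)} = P$
$O{\left(Y,k \right)} = \frac{8 + Y}{35 + k}$ ($O{\left(Y,k \right)} = \frac{Y + 8}{35 + k} = \frac{8 + Y}{35 + k}$)
$K{\left(n \right)} = - \frac{171}{4} + n^{2} + 62 n$ ($K{\left(n \right)} = - \frac{3}{4} - \left(42 - n^{2} - 62 n\right) = - \frac{3}{4} + \left(-42 + n^{2} + 62 n\right) = - \frac{171}{4} + n^{2} + 62 n$)
$\frac{1}{O{\left(-91,34 \right)} + K{\left(0 + 4 \cdot 2 \right)}} = \frac{1}{\frac{8 - 91}{35 + 34} + \left(- \frac{171}{4} + \left(0 + 4 \cdot 2\right)^{2} + 62 \left(0 + 4 \cdot 2\right)\right)} = \frac{1}{\frac{1}{69} \left(-83\right) + \left(- \frac{171}{4} + \left(0 + 8\right)^{2} + 62 \left(0 + 8\right)\right)} = \frac{1}{\frac{1}{69} \left(-83\right) + \left(- \frac{171}{4} + 8^{2} + 62 \cdot 8\right)} = \frac{1}{- \frac{83}{69} + \left(- \frac{171}{4} + 64 + 496\right)} = \frac{1}{- \frac{83}{69} + \frac{2069}{4}} = \frac{1}{\frac{142429}{276}} = \frac{276}{142429}$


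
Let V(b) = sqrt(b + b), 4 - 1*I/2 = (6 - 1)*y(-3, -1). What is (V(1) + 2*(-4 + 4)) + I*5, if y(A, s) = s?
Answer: 90 + sqrt(2) ≈ 91.414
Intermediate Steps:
I = 18 (I = 8 - 2*(6 - 1)*(-1) = 8 - 10*(-1) = 8 - 2*(-5) = 8 + 10 = 18)
V(b) = sqrt(2)*sqrt(b) (V(b) = sqrt(2*b) = sqrt(2)*sqrt(b))
(V(1) + 2*(-4 + 4)) + I*5 = (sqrt(2)*sqrt(1) + 2*(-4 + 4)) + 18*5 = (sqrt(2)*1 + 2*0) + 90 = (sqrt(2) + 0) + 90 = sqrt(2) + 90 = 90 + sqrt(2)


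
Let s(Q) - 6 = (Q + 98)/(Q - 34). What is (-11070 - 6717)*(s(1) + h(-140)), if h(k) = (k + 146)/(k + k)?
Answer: -1059597/20 ≈ -52980.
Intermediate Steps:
h(k) = (146 + k)/(2*k) (h(k) = (146 + k)/((2*k)) = (146 + k)*(1/(2*k)) = (146 + k)/(2*k))
s(Q) = 6 + (98 + Q)/(-34 + Q) (s(Q) = 6 + (Q + 98)/(Q - 34) = 6 + (98 + Q)/(-34 + Q))
(-11070 - 6717)*(s(1) + h(-140)) = (-11070 - 6717)*((-106 + 7*1)/(-34 + 1) + (½)*(146 - 140)/(-140)) = -17787*((-106 + 7)/(-33) + (½)*(-1/140)*6) = -17787*(-1/33*(-99) - 3/140) = -17787*(3 - 3/140) = -17787*417/140 = -1059597/20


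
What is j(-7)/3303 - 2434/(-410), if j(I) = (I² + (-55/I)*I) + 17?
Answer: 4022006/677115 ≈ 5.9399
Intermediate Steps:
j(I) = -38 + I² (j(I) = (I² - 55) + 17 = (-55 + I²) + 17 = -38 + I²)
j(-7)/3303 - 2434/(-410) = (-38 + (-7)²)/3303 - 2434/(-410) = (-38 + 49)*(1/3303) - 2434*(-1/410) = 11*(1/3303) + 1217/205 = 11/3303 + 1217/205 = 4022006/677115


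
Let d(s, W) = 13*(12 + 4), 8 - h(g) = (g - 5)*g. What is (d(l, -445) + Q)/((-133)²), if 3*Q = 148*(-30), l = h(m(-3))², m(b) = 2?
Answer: -1272/17689 ≈ -0.071909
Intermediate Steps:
h(g) = 8 - g*(-5 + g) (h(g) = 8 - (g - 5)*g = 8 - (-5 + g)*g = 8 - g*(-5 + g))
l = 196 (l = (8 - 1*2² + 5*2)² = (8 - 1*4 + 10)² = (8 - 4 + 10)² = 14² = 196)
d(s, W) = 208 (d(s, W) = 13*16 = 208)
Q = -1480 (Q = (148*(-30))/3 = (⅓)*(-4440) = -1480)
(d(l, -445) + Q)/((-133)²) = (208 - 1480)/((-133)²) = -1272/17689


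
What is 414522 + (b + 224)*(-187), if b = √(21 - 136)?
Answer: 372634 - 187*I*√115 ≈ 3.7263e+5 - 2005.4*I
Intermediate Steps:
b = I*√115 (b = √(-115) = I*√115 ≈ 10.724*I)
414522 + (b + 224)*(-187) = 414522 + (I*√115 + 224)*(-187) = 414522 + (224 + I*√115)*(-187) = 414522 + (-41888 - 187*I*√115) = 372634 - 187*I*√115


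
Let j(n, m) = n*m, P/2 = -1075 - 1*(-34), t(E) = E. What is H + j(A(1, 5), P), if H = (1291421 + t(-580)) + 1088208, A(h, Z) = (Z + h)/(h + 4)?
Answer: 11882753/5 ≈ 2.3766e+6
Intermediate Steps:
A(h, Z) = (Z + h)/(4 + h)
P = -2082 (P = 2*(-1075 - 1*(-34)) = 2*(-1075 + 34) = 2*(-1041) = -2082)
j(n, m) = m*n
H = 2379049 (H = (1291421 - 580) + 1088208 = 1290841 + 1088208 = 2379049)
H + j(A(1, 5), P) = 2379049 - 2082*(5 + 1)/(4 + 1) = 2379049 - 2082*6/5 = 2379049 - 12492/5 = 11882753/5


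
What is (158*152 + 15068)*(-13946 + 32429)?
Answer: 722389572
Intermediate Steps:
(158*152 + 15068)*(-13946 + 32429) = (24016 + 15068)*18483 = 39084*18483 = 722389572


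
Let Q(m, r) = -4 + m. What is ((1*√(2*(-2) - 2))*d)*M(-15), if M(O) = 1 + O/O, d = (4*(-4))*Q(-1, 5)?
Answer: 160*I*√6 ≈ 391.92*I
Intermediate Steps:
d = 80 (d = (4*(-4))*(-4 - 1) = -16*(-5) = 80)
M(O) = 2 (M(O) = 1 + 1 = 2)
((1*√(2*(-2) - 2))*d)*M(-15) = ((1*√(2*(-2) - 2))*80)*2 = ((1*√(-4 - 2))*80)*2 = ((1*√(-6))*80)*2 = ((1*(I*√6))*80)*2 = ((I*√6)*80)*2 = (80*I*√6)*2 = 160*I*√6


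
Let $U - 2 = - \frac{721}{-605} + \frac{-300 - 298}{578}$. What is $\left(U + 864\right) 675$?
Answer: $\frac{20444837940}{34969} \approx 5.8466 \cdot 10^{5}$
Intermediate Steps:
$U = \frac{377164}{174845}$ ($U = 2 + \left(- \frac{721}{-605} + \frac{-300 - 298}{578}\right) = 2 + \left(\left(-721\right) \left(- \frac{1}{605}\right) + \left(-300 - 298\right) \frac{1}{578}\right) = 2 + \left(\frac{721}{605} - \frac{299}{289}\right) = 2 + \frac{27474}{174845} = \frac{377164}{174845} \approx 2.1571$)
$\left(U + 864\right) 675 = \left(\frac{377164}{174845} + 864\right) 675 = \frac{151443244}{174845} \cdot 675 = \frac{20444837940}{34969}$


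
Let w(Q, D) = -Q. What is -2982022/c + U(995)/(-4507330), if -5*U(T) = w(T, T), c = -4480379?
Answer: 13440065625839/20194546678070 ≈ 0.66553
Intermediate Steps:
U(T) = T/5 (U(T) = -(-1)*T/5 = T/5)
-2982022/c + U(995)/(-4507330) = -2982022/(-4480379) + ((1/5)*995)/(-4507330) = -2982022*(-1/4480379) + 199*(-1/4507330) = 2982022/4480379 - 199/4507330 = 13440065625839/20194546678070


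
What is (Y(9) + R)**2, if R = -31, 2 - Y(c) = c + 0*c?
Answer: 1444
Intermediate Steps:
Y(c) = 2 - c (Y(c) = 2 - (c + 0*c) = 2 - (c + 0) = 2 - c)
(Y(9) + R)**2 = ((2 - 1*9) - 31)**2 = ((2 - 9) - 31)**2 = (-7 - 31)**2 = (-38)**2 = 1444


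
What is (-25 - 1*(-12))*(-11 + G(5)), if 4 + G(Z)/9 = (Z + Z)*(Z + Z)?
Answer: -11089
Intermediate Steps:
G(Z) = -36 + 36*Z**2 (G(Z) = -36 + 9*((Z + Z)*(Z + Z)) = -36 + 9*((2*Z)*(2*Z)) = -36 + 9*(4*Z**2) = -36 + 36*Z**2)
(-25 - 1*(-12))*(-11 + G(5)) = (-25 - 1*(-12))*(-11 + (-36 + 36*5**2)) = (-25 + 12)*(-11 + (-36 + 36*25)) = -13*(-11 + (-36 + 900)) = -13*(-11 + 864) = -13*853 = -11089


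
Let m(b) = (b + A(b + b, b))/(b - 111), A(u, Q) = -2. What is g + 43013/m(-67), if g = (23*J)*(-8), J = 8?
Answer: 7554746/69 ≈ 1.0949e+5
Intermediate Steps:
m(b) = (-2 + b)/(-111 + b) (m(b) = (b - 2)/(b - 111) = (-2 + b)/(-111 + b))
g = -1472 (g = (23*8)*(-8) = 184*(-8) = -1472)
g + 43013/m(-67) = -1472 + 43013/(((-2 - 67)/(-111 - 67))) = -1472 + 43013/((-69/(-178))) = -1472 + 43013/((-1/178*(-69))) = -1472 + 43013/(69/178) = -1472 + 43013*(178/69) = -1472 + 7656314/69 = 7554746/69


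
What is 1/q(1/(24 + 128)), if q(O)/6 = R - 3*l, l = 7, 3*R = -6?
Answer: -1/138 ≈ -0.0072464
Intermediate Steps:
R = -2 (R = (⅓)*(-6) = -2)
q(O) = -138 (q(O) = 6*(-2 - 3*7) = 6*(-2 - 21) = 6*(-23) = -138)
1/q(1/(24 + 128)) = 1/(-138) = -1/138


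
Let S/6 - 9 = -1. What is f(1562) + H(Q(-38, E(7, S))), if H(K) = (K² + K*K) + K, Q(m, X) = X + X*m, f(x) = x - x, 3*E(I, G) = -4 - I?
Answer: 332519/9 ≈ 36947.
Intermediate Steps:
S = 48 (S = 54 + 6*(-1) = 54 - 6 = 48)
E(I, G) = -4/3 - I/3 (E(I, G) = (-4 - I)/3 = -4/3 - I/3)
f(x) = 0
H(K) = K + 2*K² (H(K) = (K² + K²) + K = 2*K² + K = K + 2*K²)
f(1562) + H(Q(-38, E(7, S))) = 0 + ((-4/3 - ⅓*7)*(1 - 38))*(1 + 2*((-4/3 - ⅓*7)*(1 - 38))) = 0 + ((-4/3 - 7/3)*(-37))*(1 + 2*((-4/3 - 7/3)*(-37))) = 0 + (-11/3*(-37))*(1 + 2*(-11/3*(-37))) = 0 + 407*(1 + 2*(407/3))/3 = 0 + 407*(1 + 814/3)/3 = 0 + (407/3)*(817/3) = 0 + 332519/9 = 332519/9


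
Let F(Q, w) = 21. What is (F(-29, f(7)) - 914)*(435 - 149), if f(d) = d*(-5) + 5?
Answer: -255398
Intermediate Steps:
f(d) = 5 - 5*d (f(d) = -5*d + 5 = 5 - 5*d)
(F(-29, f(7)) - 914)*(435 - 149) = (21 - 914)*(435 - 149) = -893*286 = -255398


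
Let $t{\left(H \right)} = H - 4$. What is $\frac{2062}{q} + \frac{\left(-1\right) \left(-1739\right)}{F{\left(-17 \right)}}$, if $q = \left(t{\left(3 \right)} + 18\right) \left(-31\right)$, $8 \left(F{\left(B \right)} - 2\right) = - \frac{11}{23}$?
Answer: $\frac{9875954}{11067} \approx 892.38$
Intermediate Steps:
$F{\left(B \right)} = \frac{357}{184}$ ($F{\left(B \right)} = 2 + \frac{\left(-11\right) \frac{1}{23}}{8} = 2 + \frac{1}{8} \left(- \frac{11}{23}\right) = 2 - \frac{11}{184} = \frac{357}{184}$)
$t{\left(H \right)} = -4 + H$
$q = -527$ ($q = \left(\left(-4 + 3\right) + 18\right) \left(-31\right) = \left(-1 + 18\right) \left(-31\right) = 17 \left(-31\right) = -527$)
$\frac{2062}{q} + \frac{\left(-1\right) \left(-1739\right)}{F{\left(-17 \right)}} = \frac{2062}{-527} + \frac{\left(-1\right) \left(-1739\right)}{\frac{357}{184}} = 2062 \left(- \frac{1}{527}\right) + 1739 \cdot \frac{184}{357} = - \frac{2062}{527} + \frac{319976}{357} = \frac{9875954}{11067}$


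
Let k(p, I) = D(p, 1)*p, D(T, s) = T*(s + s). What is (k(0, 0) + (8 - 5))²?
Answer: 9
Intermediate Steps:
D(T, s) = 2*T*s (D(T, s) = T*(2*s) = 2*T*s)
k(p, I) = 2*p² (k(p, I) = (2*p*1)*p = (2*p)*p = 2*p²)
(k(0, 0) + (8 - 5))² = (2*0² + (8 - 5))² = (2*0 + 3)² = (0 + 3)² = 3² = 9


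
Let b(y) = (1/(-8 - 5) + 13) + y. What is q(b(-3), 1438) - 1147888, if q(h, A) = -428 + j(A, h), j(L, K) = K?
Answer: -14927979/13 ≈ -1.1483e+6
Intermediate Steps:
b(y) = 168/13 + y (b(y) = (1/(-13) + 13) + y = (-1/13 + 13) + y = 168/13 + y)
q(h, A) = -428 + h
q(b(-3), 1438) - 1147888 = (-428 + (168/13 - 3)) - 1147888 = (-428 + 129/13) - 1147888 = -5435/13 - 1147888 = -14927979/13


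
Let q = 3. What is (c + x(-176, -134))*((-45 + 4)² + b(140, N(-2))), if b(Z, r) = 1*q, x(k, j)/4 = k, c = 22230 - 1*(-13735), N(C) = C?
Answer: 59379524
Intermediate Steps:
c = 35965 (c = 22230 + 13735 = 35965)
x(k, j) = 4*k
b(Z, r) = 3 (b(Z, r) = 1*3 = 3)
(c + x(-176, -134))*((-45 + 4)² + b(140, N(-2))) = (35965 + 4*(-176))*((-45 + 4)² + 3) = (35965 - 704)*((-41)² + 3) = 35261*(1681 + 3) = 35261*1684 = 59379524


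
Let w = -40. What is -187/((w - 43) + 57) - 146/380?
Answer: 8408/1235 ≈ 6.8081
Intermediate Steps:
-187/((w - 43) + 57) - 146/380 = -187/((-40 - 43) + 57) - 146/380 = -187/(-83 + 57) - 146*1/380 = -187/(-26) - 73/190 = -187*(-1/26) - 73/190 = 187/26 - 73/190 = 8408/1235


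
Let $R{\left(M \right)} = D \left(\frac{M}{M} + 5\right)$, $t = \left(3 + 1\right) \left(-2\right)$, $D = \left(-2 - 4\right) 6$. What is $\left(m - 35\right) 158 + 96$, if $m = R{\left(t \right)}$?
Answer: $-39562$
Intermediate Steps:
$D = -36$ ($D = \left(-6\right) 6 = -36$)
$t = -8$ ($t = 4 \left(-2\right) = -8$)
$R{\left(M \right)} = -216$ ($R{\left(M \right)} = - 36 \left(\frac{M}{M} + 5\right) = - 36 \left(1 + 5\right) = \left(-36\right) 6 = -216$)
$m = -216$
$\left(m - 35\right) 158 + 96 = \left(-216 - 35\right) 158 + 96 = \left(-251\right) 158 + 96 = -39658 + 96 = -39562$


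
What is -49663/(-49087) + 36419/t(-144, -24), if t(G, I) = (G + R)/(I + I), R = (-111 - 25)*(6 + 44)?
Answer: 5384652101/21303758 ≈ 252.76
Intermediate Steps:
R = -6800 (R = -136*50 = -6800)
t(G, I) = (-6800 + G)/(2*I) (t(G, I) = (G - 6800)/(I + I) = (-6800 + G)/((2*I)) = (-6800 + G)*(1/(2*I)) = (-6800 + G)/(2*I))
-49663/(-49087) + 36419/t(-144, -24) = -49663/(-49087) + 36419/(((½)*(-6800 - 144)/(-24))) = -49663*(-1/49087) + 36419/(((½)*(-1/24)*(-6944))) = 49663/49087 + 36419/(434/3) = 49663/49087 + 36419*(3/434) = 49663/49087 + 109257/434 = 5384652101/21303758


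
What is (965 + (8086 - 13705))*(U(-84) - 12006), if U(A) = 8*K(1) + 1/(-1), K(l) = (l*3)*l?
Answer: 55768882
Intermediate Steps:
K(l) = 3*l² (K(l) = (3*l)*l = 3*l²)
U(A) = 23 (U(A) = 8*(3*1²) + 1/(-1) = 8*(3*1) - 1 = 8*3 - 1 = 24 - 1 = 23)
(965 + (8086 - 13705))*(U(-84) - 12006) = (965 + (8086 - 13705))*(23 - 12006) = (965 - 5619)*(-11983) = -4654*(-11983) = 55768882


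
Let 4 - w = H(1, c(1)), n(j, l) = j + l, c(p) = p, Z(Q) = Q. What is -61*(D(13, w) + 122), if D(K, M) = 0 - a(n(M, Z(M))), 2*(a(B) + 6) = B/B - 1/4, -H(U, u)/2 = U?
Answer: -62281/8 ≈ -7785.1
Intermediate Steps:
H(U, u) = -2*U
a(B) = -45/8 (a(B) = -6 + (B/B - 1/4)/2 = -6 + (1 - 1*¼)/2 = -6 + (1 - ¼)/2 = -6 + (½)*(¾) = -6 + 3/8 = -45/8)
w = 6 (w = 4 - (-2) = 4 - 1*(-2) = 4 + 2 = 6)
D(K, M) = 45/8 (D(K, M) = 0 - 1*(-45/8) = 0 + 45/8 = 45/8)
-61*(D(13, w) + 122) = -61*(45/8 + 122) = -61*1021/8 = -62281/8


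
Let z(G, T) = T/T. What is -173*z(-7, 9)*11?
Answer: -1903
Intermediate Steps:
z(G, T) = 1
-173*z(-7, 9)*11 = -173*1*11 = -173*11 = -1903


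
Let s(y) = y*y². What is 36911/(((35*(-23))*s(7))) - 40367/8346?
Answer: -1636284773/329207970 ≈ -4.9704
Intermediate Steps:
s(y) = y³
36911/(((35*(-23))*s(7))) - 40367/8346 = 36911/(((35*(-23))*7³)) - 40367/8346 = 36911/((-805*343)) - 40367*1/8346 = 36911/(-276115) - 40367/8346 = 36911*(-1/276115) - 40367/8346 = -5273/39445 - 40367/8346 = -1636284773/329207970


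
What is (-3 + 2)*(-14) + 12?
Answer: 26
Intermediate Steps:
(-3 + 2)*(-14) + 12 = -1*(-14) + 12 = 14 + 12 = 26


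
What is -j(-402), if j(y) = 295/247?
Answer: -295/247 ≈ -1.1943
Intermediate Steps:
j(y) = 295/247 (j(y) = 295*(1/247) = 295/247)
-j(-402) = -1*295/247 = -295/247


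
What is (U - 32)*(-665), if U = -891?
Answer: 613795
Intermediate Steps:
(U - 32)*(-665) = (-891 - 32)*(-665) = -923*(-665) = 613795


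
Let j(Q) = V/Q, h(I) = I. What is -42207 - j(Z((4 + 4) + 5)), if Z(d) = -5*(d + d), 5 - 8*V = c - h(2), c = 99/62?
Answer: -544301405/12896 ≈ -42207.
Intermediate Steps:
c = 99/62 (c = 99*(1/62) = 99/62 ≈ 1.5968)
V = 335/496 (V = 5/8 - (99/62 - 1*2)/8 = 5/8 - (99/62 - 2)/8 = 5/8 - ⅛*(-25/62) = 5/8 + 25/496 = 335/496 ≈ 0.67540)
Z(d) = -10*d
j(Q) = 335/(496*Q)
-42207 - j(Z((4 + 4) + 5)) = -42207 - 335/(496*((-10*((4 + 4) + 5)))) = -42207 - 335/(496*((-10*(8 + 5)))) = -42207 - 335/(496*((-10*13))) = -42207 - 335/(496*(-130)) = -42207 - 335*(-1)/(496*130) = -42207 - 1*(-67/12896) = -42207 + 67/12896 = -544301405/12896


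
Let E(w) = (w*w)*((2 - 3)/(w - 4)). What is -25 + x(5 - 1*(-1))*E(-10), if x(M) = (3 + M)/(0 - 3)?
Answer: -325/7 ≈ -46.429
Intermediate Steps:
E(w) = -w²/(-4 + w) (E(w) = w²*(-1/(-4 + w)) = -w²/(-4 + w))
x(M) = -1 - M/3 (x(M) = (3 + M)/(-3) = (3 + M)*(-⅓) = -1 - M/3)
-25 + x(5 - 1*(-1))*E(-10) = -25 + (-1 - (5 - 1*(-1))/3)*(-1*(-10)²/(-4 - 10)) = -25 + (-1 - (5 + 1)/3)*(-1*100/(-14)) = -25 + (-1 - ⅓*6)*(-1*100*(-1/14)) = -25 + (-1 - 2)*(50/7) = -25 - 3*50/7 = -25 - 150/7 = -325/7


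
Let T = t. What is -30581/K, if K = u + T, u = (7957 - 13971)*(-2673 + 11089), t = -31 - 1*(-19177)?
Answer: 30581/50594678 ≈ 0.00060443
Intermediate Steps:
t = 19146 (t = -31 + 19177 = 19146)
T = 19146
u = -50613824 (u = -6014*8416 = -50613824)
K = -50594678 (K = -50613824 + 19146 = -50594678)
-30581/K = -30581/(-50594678) = -30581*(-1/50594678) = 30581/50594678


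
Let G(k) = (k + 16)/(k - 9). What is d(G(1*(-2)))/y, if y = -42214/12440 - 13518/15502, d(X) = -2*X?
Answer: -1349914160/2262054707 ≈ -0.59676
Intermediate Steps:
G(k) = (16 + k)/(-9 + k)
y = -205641337/48211220 (y = -42214*1/12440 - 13518*1/15502 = -21107/6220 - 6759/7751 = -205641337/48211220 ≈ -4.2654)
d(G(1*(-2)))/y = (-2*(16 + 1*(-2))/(-9 + 1*(-2)))/(-205641337/48211220) = -2*(16 - 2)/(-9 - 2)*(-48211220/205641337) = -2*14/(-11)*(-48211220/205641337) = -(-2)*14/11*(-48211220/205641337) = -2*(-14/11)*(-48211220/205641337) = (28/11)*(-48211220/205641337) = -1349914160/2262054707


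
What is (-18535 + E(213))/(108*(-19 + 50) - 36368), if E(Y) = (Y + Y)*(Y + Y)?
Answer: -1283/260 ≈ -4.9346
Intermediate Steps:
E(Y) = 4*Y**2 (E(Y) = (2*Y)*(2*Y) = 4*Y**2)
(-18535 + E(213))/(108*(-19 + 50) - 36368) = (-18535 + 4*213**2)/(108*(-19 + 50) - 36368) = (-18535 + 4*45369)/(108*31 - 36368) = (-18535 + 181476)/(3348 - 36368) = 162941/(-33020) = 162941*(-1/33020) = -1283/260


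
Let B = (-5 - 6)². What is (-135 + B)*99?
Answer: -1386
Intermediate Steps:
B = 121 (B = (-11)² = 121)
(-135 + B)*99 = (-135 + 121)*99 = -14*99 = -1386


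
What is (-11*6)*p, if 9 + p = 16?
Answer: -462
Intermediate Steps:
p = 7 (p = -9 + 16 = 7)
(-11*6)*p = -11*6*7 = -66*7 = -462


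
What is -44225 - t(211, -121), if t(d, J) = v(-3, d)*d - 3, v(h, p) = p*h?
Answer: 89341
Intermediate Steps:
v(h, p) = h*p
t(d, J) = -3 - 3*d**2 (t(d, J) = (-3*d)*d - 3 = -3*d**2 - 3 = -3 - 3*d**2)
-44225 - t(211, -121) = -44225 - (-3 - 3*211**2) = -44225 - (-3 - 3*44521) = -44225 - (-3 - 133563) = -44225 - 1*(-133566) = -44225 + 133566 = 89341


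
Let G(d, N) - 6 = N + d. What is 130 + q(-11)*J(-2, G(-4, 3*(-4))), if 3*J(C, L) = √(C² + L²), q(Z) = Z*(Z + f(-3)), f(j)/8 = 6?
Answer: 130 - 814*√26/3 ≈ -1253.5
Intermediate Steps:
f(j) = 48 (f(j) = 8*6 = 48)
G(d, N) = 6 + N + d (G(d, N) = 6 + (N + d) = 6 + N + d)
q(Z) = Z*(48 + Z) (q(Z) = Z*(Z + 48) = Z*(48 + Z))
J(C, L) = √(C² + L²)/3
130 + q(-11)*J(-2, G(-4, 3*(-4))) = 130 + (-11*(48 - 11))*(√((-2)² + (6 + 3*(-4) - 4)²)/3) = 130 + (-11*37)*(√(4 + (6 - 12 - 4)²)/3) = 130 - 407*√(4 + (-10)²)/3 = 130 - 407*√(4 + 100)/3 = 130 - 407*√104/3 = 130 - 407*2*√26/3 = 130 - 814*√26/3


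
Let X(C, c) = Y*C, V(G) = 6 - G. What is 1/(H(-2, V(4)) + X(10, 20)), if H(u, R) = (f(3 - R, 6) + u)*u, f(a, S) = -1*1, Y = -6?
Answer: -1/54 ≈ -0.018519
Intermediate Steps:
X(C, c) = -6*C
f(a, S) = -1
H(u, R) = u*(-1 + u) (H(u, R) = (-1 + u)*u = u*(-1 + u))
1/(H(-2, V(4)) + X(10, 20)) = 1/(-2*(-1 - 2) - 6*10) = 1/(-2*(-3) - 60) = 1/(6 - 60) = 1/(-54) = -1/54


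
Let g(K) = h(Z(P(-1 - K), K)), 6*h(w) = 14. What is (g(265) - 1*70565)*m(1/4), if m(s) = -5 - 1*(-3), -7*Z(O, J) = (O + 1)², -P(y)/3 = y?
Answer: 423376/3 ≈ 1.4113e+5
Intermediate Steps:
P(y) = -3*y
Z(O, J) = -(1 + O)²/7 (Z(O, J) = -(O + 1)²/7 = -(1 + O)²/7)
h(w) = 7/3 (h(w) = (⅙)*14 = 7/3)
g(K) = 7/3
m(s) = -2 (m(s) = -5 + 3 = -2)
(g(265) - 1*70565)*m(1/4) = (7/3 - 1*70565)*(-2) = (7/3 - 70565)*(-2) = -211688/3*(-2) = 423376/3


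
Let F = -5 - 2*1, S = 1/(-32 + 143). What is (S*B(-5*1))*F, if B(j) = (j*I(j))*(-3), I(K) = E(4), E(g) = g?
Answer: -140/37 ≈ -3.7838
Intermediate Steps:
I(K) = 4
S = 1/111 ≈ 0.0090090
B(j) = -12*j (B(j) = (j*4)*(-3) = (4*j)*(-3) = -12*j)
F = -7 (F = -5 - 2 = -7)
(S*B(-5*1))*F = ((-(-60))/111)*(-7) = ((-12*(-5))/111)*(-7) = ((1/111)*60)*(-7) = (20/37)*(-7) = -140/37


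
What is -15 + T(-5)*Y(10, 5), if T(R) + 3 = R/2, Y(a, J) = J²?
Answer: -305/2 ≈ -152.50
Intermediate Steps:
T(R) = -3 + R/2
-15 + T(-5)*Y(10, 5) = -15 + (-3 + (½)*(-5))*5² = -15 + (-3 - 5/2)*25 = -15 - 11/2*25 = -15 - 275/2 = -305/2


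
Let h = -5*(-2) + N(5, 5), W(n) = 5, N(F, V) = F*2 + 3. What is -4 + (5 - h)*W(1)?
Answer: -94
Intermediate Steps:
N(F, V) = 3 + 2*F (N(F, V) = 2*F + 3 = 3 + 2*F)
h = 23 (h = -5*(-2) + (3 + 2*5) = 10 + (3 + 10) = 10 + 13 = 23)
-4 + (5 - h)*W(1) = -4 + (5 - 1*23)*5 = -4 + (5 - 23)*5 = -4 - 18*5 = -4 - 90 = -94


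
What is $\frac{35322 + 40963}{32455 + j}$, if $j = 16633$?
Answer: $\frac{76285}{49088} \approx 1.554$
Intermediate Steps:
$\frac{35322 + 40963}{32455 + j} = \frac{35322 + 40963}{32455 + 16633} = \frac{76285}{49088}$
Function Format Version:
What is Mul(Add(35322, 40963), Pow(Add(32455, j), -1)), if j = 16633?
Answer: Rational(76285, 49088) ≈ 1.5540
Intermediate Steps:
Mul(Add(35322, 40963), Pow(Add(32455, j), -1)) = Mul(Add(35322, 40963), Pow(Add(32455, 16633), -1)) = Mul(76285, Pow(49088, -1)) = Mul(76285, Rational(1, 49088)) = Rational(76285, 49088)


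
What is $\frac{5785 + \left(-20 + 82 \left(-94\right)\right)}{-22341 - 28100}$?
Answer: $\frac{1943}{50441} \approx 0.03852$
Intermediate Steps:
$\frac{5785 + \left(-20 + 82 \left(-94\right)\right)}{-22341 - 28100} = \frac{5785 - 7728}{-22341 - 28100} = - \frac{1943}{-50441} = \left(-1943\right) \left(- \frac{1}{50441}\right) = \frac{1943}{50441}$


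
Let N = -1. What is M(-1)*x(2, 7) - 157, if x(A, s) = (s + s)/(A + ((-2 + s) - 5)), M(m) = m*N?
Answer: -150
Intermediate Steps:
M(m) = -m (M(m) = m*(-1) = -m)
x(A, s) = 2*s/(-7 + A + s) (x(A, s) = (2*s)/(A + (-7 + s)) = (2*s)/(-7 + A + s) = 2*s/(-7 + A + s))
M(-1)*x(2, 7) - 157 = (-1*(-1))*(2*7/(-7 + 2 + 7)) - 157 = 1*(2*7/2) - 157 = 1*(2*7*(1/2)) - 157 = 1*7 - 157 = 7 - 157 = -150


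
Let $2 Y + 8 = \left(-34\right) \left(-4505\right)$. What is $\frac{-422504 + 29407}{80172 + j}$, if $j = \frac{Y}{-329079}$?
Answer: $- \frac{43119989221}{8794281669} \approx -4.9032$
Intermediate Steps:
$Y = 76581$ ($Y = -4 + \frac{\left(-34\right) \left(-4505\right)}{2} = -4 + \frac{1}{2} \cdot 153170 = -4 + 76585 = 76581$)
$j = - \frac{25527}{109693}$ ($j = \frac{76581}{-329079} = 76581 \left(- \frac{1}{329079}\right) = - \frac{25527}{109693} \approx -0.23271$)
$\frac{-422504 + 29407}{80172 + j} = \frac{-422504 + 29407}{80172 - \frac{25527}{109693}} = - \frac{393097}{\frac{8794281669}{109693}} = \left(-393097\right) \frac{109693}{8794281669} = - \frac{43119989221}{8794281669}$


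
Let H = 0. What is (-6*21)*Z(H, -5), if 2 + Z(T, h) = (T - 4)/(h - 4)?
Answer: 196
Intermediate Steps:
Z(T, h) = -2 + (-4 + T)/(-4 + h) (Z(T, h) = -2 + (T - 4)/(h - 4) = -2 + (-4 + T)/(-4 + h))
(-6*21)*Z(H, -5) = (-6*21)*((4 + 0 - 2*(-5))/(-4 - 5)) = -126*(4 + 0 + 10)/(-9) = -(-14)*14 = -126*(-14/9) = 196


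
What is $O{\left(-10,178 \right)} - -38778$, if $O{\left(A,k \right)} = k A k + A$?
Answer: $-278072$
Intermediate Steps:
$O{\left(A,k \right)} = A + A k^{2}$ ($O{\left(A,k \right)} = A k k + A = A k^{2} + A = A + A k^{2}$)
$O{\left(-10,178 \right)} - -38778 = - 10 \left(1 + 178^{2}\right) - -38778 = - 10 \left(1 + 31684\right) + 38778 = \left(-10\right) 31685 + 38778 = -316850 + 38778 = -278072$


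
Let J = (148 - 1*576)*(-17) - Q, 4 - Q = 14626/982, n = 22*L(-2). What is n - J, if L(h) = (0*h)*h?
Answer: -3577865/491 ≈ -7286.9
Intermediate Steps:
L(h) = 0 (L(h) = 0*h = 0)
n = 0 (n = 22*0 = 0)
Q = -5349/491 (Q = 4 - 14626/982 = 4 - 1*7313/491 = 4 - 7313/491 = -5349/491 ≈ -10.894)
J = 3577865/491 (J = (148 - 1*576)*(-17) - 1*(-5349/491) = (148 - 576)*(-17) + 5349/491 = -428*(-17) + 5349/491 = 7276 + 5349/491 = 3577865/491 ≈ 7286.9)
n - J = 0 - 1*3577865/491 = 0 - 3577865/491 = -3577865/491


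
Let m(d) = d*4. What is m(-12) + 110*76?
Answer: 8312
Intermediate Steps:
m(d) = 4*d
m(-12) + 110*76 = 4*(-12) + 110*76 = -48 + 8360 = 8312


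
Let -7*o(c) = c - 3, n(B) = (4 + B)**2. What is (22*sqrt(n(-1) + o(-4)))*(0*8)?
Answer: 0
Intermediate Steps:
o(c) = 3/7 - c/7 (o(c) = -(c - 3)/7 = -(-3 + c)/7 = 3/7 - c/7)
(22*sqrt(n(-1) + o(-4)))*(0*8) = (22*sqrt((4 - 1)**2 + (3/7 - 1/7*(-4))))*(0*8) = (22*sqrt(3**2 + (3/7 + 4/7)))*0 = (22*sqrt(9 + 1))*0 = (22*sqrt(10))*0 = 0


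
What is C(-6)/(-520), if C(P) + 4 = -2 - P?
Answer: 0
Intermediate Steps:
C(P) = -6 - P (C(P) = -4 + (-2 - P) = -6 - P)
C(-6)/(-520) = (-6 - 1*(-6))/(-520) = (-6 + 6)*(-1/520) = 0*(-1/520) = 0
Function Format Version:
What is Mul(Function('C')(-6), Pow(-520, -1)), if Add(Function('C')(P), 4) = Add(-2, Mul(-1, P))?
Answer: 0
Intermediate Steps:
Function('C')(P) = Add(-6, Mul(-1, P)) (Function('C')(P) = Add(-4, Add(-2, Mul(-1, P))) = Add(-6, Mul(-1, P)))
Mul(Function('C')(-6), Pow(-520, -1)) = Mul(Add(-6, Mul(-1, -6)), Pow(-520, -1)) = Mul(Add(-6, 6), Rational(-1, 520)) = Mul(0, Rational(-1, 520)) = 0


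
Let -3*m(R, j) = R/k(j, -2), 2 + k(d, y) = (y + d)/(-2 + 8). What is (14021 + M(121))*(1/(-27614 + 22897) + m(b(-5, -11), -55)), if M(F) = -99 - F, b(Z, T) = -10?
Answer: -1302938609/325473 ≈ -4003.2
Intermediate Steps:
k(d, y) = -2 + d/6 + y/6 (k(d, y) = -2 + (y + d)/(-2 + 8) = -2 + (d + y)/6 = -2 + (d + y)*(⅙) = -2 + (d/6 + y/6) = -2 + d/6 + y/6)
m(R, j) = -R/(3*(-7/3 + j/6)) (m(R, j) = -R/(3*(-2 + j/6 + (⅙)*(-2))) = -R/(3*(-2 + j/6 - ⅓)) = -R/(3*(-7/3 + j/6)))
(14021 + M(121))*(1/(-27614 + 22897) + m(b(-5, -11), -55)) = (14021 + (-99 - 1*121))*(1/(-27614 + 22897) - 2*(-10)/(-14 - 55)) = (14021 + (-99 - 121))*(1/(-4717) - 2*(-10)/(-69)) = (14021 - 220)*(-1/4717 - 2*(-10)*(-1/69)) = 13801*(-1/4717 - 20/69) = 13801*(-94409/325473) = -1302938609/325473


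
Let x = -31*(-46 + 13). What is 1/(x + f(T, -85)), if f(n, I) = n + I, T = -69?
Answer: 1/869 ≈ 0.0011507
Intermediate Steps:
f(n, I) = I + n
x = 1023 (x = -31*(-33) = 1023)
1/(x + f(T, -85)) = 1/(1023 + (-85 - 69)) = 1/(1023 - 154) = 1/869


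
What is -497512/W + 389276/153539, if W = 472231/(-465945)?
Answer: 35592555171059516/72505875509 ≈ 4.9089e+5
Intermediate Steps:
W = -472231/465945 (W = 472231*(-1/465945) = -472231/465945 ≈ -1.0135)
-497512/W + 389276/153539 = -497512/(-472231/465945) + 389276/153539 = -497512*(-465945/472231) + 389276*(1/153539) = 231813228840/472231 + 389276/153539 = 35592555171059516/72505875509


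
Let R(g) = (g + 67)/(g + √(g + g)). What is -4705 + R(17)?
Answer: -23497/5 - 28*√34/85 ≈ -4701.3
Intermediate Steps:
R(g) = (67 + g)/(g + √2*√g) (R(g) = (67 + g)/(g + √(2*g)) = (67 + g)/(g + √2*√g))
-4705 + R(17) = -4705 + (67 + 17)/(17 + √2*√17) = -4705 + 84/(17 + √34)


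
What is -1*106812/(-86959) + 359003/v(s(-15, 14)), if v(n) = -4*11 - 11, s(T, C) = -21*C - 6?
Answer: -31212667217/4782745 ≈ -6526.1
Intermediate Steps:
s(T, C) = -6 - 21*C
v(n) = -55 (v(n) = -44 - 11 = -55)
-1*106812/(-86959) + 359003/v(s(-15, 14)) = -1*106812/(-86959) + 359003/(-55) = -106812*(-1/86959) + 359003*(-1/55) = 106812/86959 - 359003/55 = -31212667217/4782745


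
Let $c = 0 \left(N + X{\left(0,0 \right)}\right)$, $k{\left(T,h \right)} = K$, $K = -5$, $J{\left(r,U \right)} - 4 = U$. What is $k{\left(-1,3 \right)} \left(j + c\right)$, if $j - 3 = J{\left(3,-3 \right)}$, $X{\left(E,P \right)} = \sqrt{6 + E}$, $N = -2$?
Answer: $-20$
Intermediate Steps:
$J{\left(r,U \right)} = 4 + U$
$k{\left(T,h \right)} = -5$
$c = 0$ ($c = 0 \left(-2 + \sqrt{6 + 0}\right) = 0 \left(-2 + \sqrt{6}\right) = 0$)
$j = 4$ ($j = 3 + \left(4 - 3\right) = 3 + 1 = 4$)
$k{\left(-1,3 \right)} \left(j + c\right) = - 5 \left(4 + 0\right) = \left(-5\right) 4 = -20$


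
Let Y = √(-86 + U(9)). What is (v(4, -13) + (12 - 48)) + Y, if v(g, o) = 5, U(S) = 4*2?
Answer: -31 + I*√78 ≈ -31.0 + 8.8318*I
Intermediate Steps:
U(S) = 8
Y = I*√78 (Y = √(-86 + 8) = √(-78) = I*√78 ≈ 8.8318*I)
(v(4, -13) + (12 - 48)) + Y = (5 + (12 - 48)) + I*√78 = (5 - 36) + I*√78 = -31 + I*√78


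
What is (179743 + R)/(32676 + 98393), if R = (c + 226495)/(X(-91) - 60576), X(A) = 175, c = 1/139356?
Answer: 1512908721511487/1103239459717164 ≈ 1.3713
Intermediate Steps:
c = 1/139356 ≈ 7.1759e-6
R = -31563437221/8417241756 (R = (1/139356 + 226495)/(175 - 60576) = (31563437221/139356)/(-60401) = (31563437221/139356)*(-1/60401) = -31563437221/8417241756 ≈ -3.7499)
(179743 + R)/(32676 + 98393) = (179743 - 31563437221/8417241756)/(32676 + 98393) = (1512908721511487/8417241756)/131069 = (1512908721511487/8417241756)*(1/131069) = 1512908721511487/1103239459717164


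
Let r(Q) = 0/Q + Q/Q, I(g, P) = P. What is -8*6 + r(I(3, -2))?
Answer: -47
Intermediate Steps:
r(Q) = 1 (r(Q) = 0 + 1 = 1)
-8*6 + r(I(3, -2)) = -8*6 + 1 = -48 + 1 = -47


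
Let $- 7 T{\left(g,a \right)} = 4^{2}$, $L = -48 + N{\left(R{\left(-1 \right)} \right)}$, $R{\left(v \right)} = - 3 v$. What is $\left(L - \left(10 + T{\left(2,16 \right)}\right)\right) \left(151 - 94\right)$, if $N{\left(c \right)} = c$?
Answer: $- \frac{21033}{7} \approx -3004.7$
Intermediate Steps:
$L = -45$ ($L = -48 - -3 = -48 + 3 = -45$)
$T{\left(g,a \right)} = - \frac{16}{7}$ ($T{\left(g,a \right)} = - \frac{4^{2}}{7} = \left(- \frac{1}{7}\right) 16 = - \frac{16}{7}$)
$\left(L - \left(10 + T{\left(2,16 \right)}\right)\right) \left(151 - 94\right) = \left(-45 - \frac{54}{7}\right) \left(151 - 94\right) = \left(-45 + \left(-10 + \frac{16}{7}\right)\right) 57 = \left(-45 - \frac{54}{7}\right) 57 = \left(- \frac{369}{7}\right) 57 = - \frac{21033}{7}$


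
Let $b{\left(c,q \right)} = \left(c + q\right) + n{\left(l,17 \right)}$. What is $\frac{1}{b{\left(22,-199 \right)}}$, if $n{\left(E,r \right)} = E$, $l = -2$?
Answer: $- \frac{1}{179} \approx -0.0055866$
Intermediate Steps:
$b{\left(c,q \right)} = -2 + c + q$ ($b{\left(c,q \right)} = \left(c + q\right) - 2 = -2 + c + q$)
$\frac{1}{b{\left(22,-199 \right)}} = \frac{1}{-2 + 22 - 199} = \frac{1}{-179} = - \frac{1}{179}$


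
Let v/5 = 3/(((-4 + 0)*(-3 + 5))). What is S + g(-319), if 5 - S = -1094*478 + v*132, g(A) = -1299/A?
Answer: 333794309/638 ≈ 5.2319e+5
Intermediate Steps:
v = -15/8 (v = 5*(3/(((-4 + 0)*(-3 + 5)))) = 5*(3/((-4*2))) = 5*(3/(-8)) = 5*(3*(-⅛)) = 5*(-3/8) = -15/8 ≈ -1.8750)
S = 1046369/2 (S = 5 - (-1094*478 - 15/8*132) = 5 - (-522932 - 495/2) = 5 - 1*(-1046359/2) = 5 + 1046359/2 = 1046369/2 ≈ 5.2318e+5)
S + g(-319) = 1046369/2 - 1299/(-319) = 1046369/2 - 1299*(-1/319) = 1046369/2 + 1299/319 = 333794309/638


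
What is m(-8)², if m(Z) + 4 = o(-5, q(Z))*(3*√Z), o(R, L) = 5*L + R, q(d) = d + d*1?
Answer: -520184 + 4080*I*√2 ≈ -5.2018e+5 + 5770.0*I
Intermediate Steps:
q(d) = 2*d (q(d) = d + d = 2*d)
o(R, L) = R + 5*L
m(Z) = -4 + 3*√Z*(-5 + 10*Z) (m(Z) = -4 + (-5 + 5*(2*Z))*(3*√Z) = -4 + (-5 + 10*Z)*(3*√Z) = -4 + 3*√Z*(-5 + 10*Z))
m(-8)² = (-4 + √(-8)*(-15 + 30*(-8)))² = (-4 + (2*I*√2)*(-15 - 240))² = (-4 + (2*I*√2)*(-255))² = (-4 - 510*I*√2)²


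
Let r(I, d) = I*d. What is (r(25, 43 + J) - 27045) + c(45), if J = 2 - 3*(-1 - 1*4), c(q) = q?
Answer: -25500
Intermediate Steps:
J = 17 (J = 2 - 3*(-1 - 4) = 2 - 3*(-5) = 2 + 15 = 17)
(r(25, 43 + J) - 27045) + c(45) = (25*(43 + 17) - 27045) + 45 = (25*60 - 27045) + 45 = (1500 - 27045) + 45 = -25545 + 45 = -25500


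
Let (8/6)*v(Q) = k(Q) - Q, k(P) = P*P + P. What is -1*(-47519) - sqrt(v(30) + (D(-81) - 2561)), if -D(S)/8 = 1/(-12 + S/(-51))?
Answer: 47519 - I*sqrt(59062422)/177 ≈ 47519.0 - 43.419*I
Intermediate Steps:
k(P) = P + P**2 (k(P) = P**2 + P = P + P**2)
v(Q) = -3*Q/4 + 3*Q*(1 + Q)/4 (v(Q) = 3*(Q*(1 + Q) - Q)/4 = 3*(-Q + Q*(1 + Q))/4 = -3*Q/4 + 3*Q*(1 + Q)/4)
D(S) = -8/(-12 - S/51) (D(S) = -8/(-12 + S/(-51)) = -8/(-12 + S*(-1/51)) = -8/(-12 - S/51))
-1*(-47519) - sqrt(v(30) + (D(-81) - 2561)) = -1*(-47519) - sqrt((3/4)*30**2 + (408/(612 - 81) - 2561)) = 47519 - sqrt((3/4)*900 + (408/531 - 2561)) = 47519 - sqrt(675 + (408*(1/531) - 2561)) = 47519 - sqrt(675 + (136/177 - 2561)) = 47519 - sqrt(675 - 453161/177) = 47519 - sqrt(-333686/177) = 47519 - I*sqrt(59062422)/177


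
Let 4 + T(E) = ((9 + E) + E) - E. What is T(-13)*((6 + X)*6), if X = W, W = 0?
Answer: -288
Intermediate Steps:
X = 0
T(E) = 5 + E (T(E) = -4 + (((9 + E) + E) - E) = -4 + ((9 + 2*E) - E) = -4 + (9 + E) = 5 + E)
T(-13)*((6 + X)*6) = (5 - 13)*((6 + 0)*6) = -48*6 = -8*36 = -288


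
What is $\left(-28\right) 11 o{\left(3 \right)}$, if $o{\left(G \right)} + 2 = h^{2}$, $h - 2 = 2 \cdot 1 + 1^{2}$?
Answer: $-7084$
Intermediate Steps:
$h = 5$ ($h = 2 + \left(2 \cdot 1 + 1^{2}\right) = 2 + \left(2 + 1\right) = 2 + 3 = 5$)
$o{\left(G \right)} = 23$ ($o{\left(G \right)} = -2 + 5^{2} = -2 + 25 = 23$)
$\left(-28\right) 11 o{\left(3 \right)} = \left(-28\right) 11 \cdot 23 = \left(-308\right) 23 = -7084$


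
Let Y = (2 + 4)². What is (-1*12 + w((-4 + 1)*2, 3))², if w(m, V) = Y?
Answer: 576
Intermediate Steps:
Y = 36 (Y = 6² = 36)
w(m, V) = 36
(-1*12 + w((-4 + 1)*2, 3))² = (-1*12 + 36)² = (-12 + 36)² = 24² = 576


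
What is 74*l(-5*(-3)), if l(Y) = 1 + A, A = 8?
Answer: 666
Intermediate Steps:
l(Y) = 9 (l(Y) = 1 + 8 = 9)
74*l(-5*(-3)) = 74*9 = 666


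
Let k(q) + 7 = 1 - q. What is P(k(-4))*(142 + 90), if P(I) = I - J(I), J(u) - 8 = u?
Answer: -1856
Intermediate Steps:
J(u) = 8 + u
k(q) = -6 - q (k(q) = -7 + (1 - q) = -6 - q)
P(I) = -8 (P(I) = I - (8 + I) = I + (-8 - I) = -8)
P(k(-4))*(142 + 90) = -8*(142 + 90) = -8*232 = -1856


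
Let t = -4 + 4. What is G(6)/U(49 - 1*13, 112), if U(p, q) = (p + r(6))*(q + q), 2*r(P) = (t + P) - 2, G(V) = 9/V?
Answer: 3/17024 ≈ 0.00017622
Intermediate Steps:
t = 0
r(P) = -1 + P/2 (r(P) = ((0 + P) - 2)/2 = (P - 2)/2 = (-2 + P)/2 = -1 + P/2)
U(p, q) = 2*q*(2 + p) (U(p, q) = (p + (-1 + (½)*6))*(q + q) = (p + (-1 + 3))*(2*q) = (p + 2)*(2*q) = (2 + p)*(2*q) = 2*q*(2 + p))
G(6)/U(49 - 1*13, 112) = (9/6)/((2*112*(2 + (49 - 1*13)))) = (9*(⅙))/((2*112*(2 + (49 - 13)))) = 3/(2*((2*112*(2 + 36)))) = 3/(2*((2*112*38))) = (3/2)/8512 = (3/2)*(1/8512) = 3/17024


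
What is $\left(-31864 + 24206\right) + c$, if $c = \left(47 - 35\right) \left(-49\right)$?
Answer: $-8246$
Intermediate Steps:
$c = -588$ ($c = 12 \left(-49\right) = -588$)
$\left(-31864 + 24206\right) + c = \left(-31864 + 24206\right) - 588 = -7658 - 588 = -8246$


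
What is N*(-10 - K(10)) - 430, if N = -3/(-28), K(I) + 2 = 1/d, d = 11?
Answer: -132707/308 ≈ -430.87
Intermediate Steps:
K(I) = -21/11 (K(I) = -2 + 1/11 = -21/11)
N = 3/28 (N = -3*(-1/28) = 3/28 ≈ 0.10714)
N*(-10 - K(10)) - 430 = 3*(-10 - 1*(-21/11))/28 - 430 = 3*(-10 + 21/11)/28 - 430 = (3/28)*(-89/11) - 430 = -267/308 - 430 = -132707/308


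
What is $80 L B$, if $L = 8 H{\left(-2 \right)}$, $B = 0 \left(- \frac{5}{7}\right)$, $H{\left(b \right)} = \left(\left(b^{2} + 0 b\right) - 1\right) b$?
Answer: $0$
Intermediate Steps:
$H{\left(b \right)} = b \left(-1 + b^{2}\right)$ ($H{\left(b \right)} = \left(\left(b^{2} + 0\right) - 1\right) b = \left(b^{2} - 1\right) b = \left(-1 + b^{2}\right) b = b \left(-1 + b^{2}\right)$)
$B = 0$ ($B = 0 \left(\left(-5\right) \frac{1}{7}\right) = 0 \left(- \frac{5}{7}\right) = 0$)
$L = -48$ ($L = 8 \left(\left(-2\right)^{3} - -2\right) = 8 \left(-8 + 2\right) = 8 \left(-6\right) = -48$)
$80 L B = 80 \left(-48\right) 0 = \left(-3840\right) 0 = 0$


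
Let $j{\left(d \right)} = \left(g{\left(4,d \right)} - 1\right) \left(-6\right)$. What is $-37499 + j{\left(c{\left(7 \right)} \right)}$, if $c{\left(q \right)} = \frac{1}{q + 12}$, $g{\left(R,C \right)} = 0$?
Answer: $-37493$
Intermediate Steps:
$c{\left(q \right)} = \frac{1}{12 + q}$
$j{\left(d \right)} = 6$ ($j{\left(d \right)} = \left(0 - 1\right) \left(-6\right) = \left(-1\right) \left(-6\right) = 6$)
$-37499 + j{\left(c{\left(7 \right)} \right)} = -37499 + 6 = -37493$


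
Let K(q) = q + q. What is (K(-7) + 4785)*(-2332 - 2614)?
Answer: -23597366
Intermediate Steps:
K(q) = 2*q
(K(-7) + 4785)*(-2332 - 2614) = (2*(-7) + 4785)*(-2332 - 2614) = (-14 + 4785)*(-4946) = 4771*(-4946) = -23597366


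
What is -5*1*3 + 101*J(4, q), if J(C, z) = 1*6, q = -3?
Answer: 591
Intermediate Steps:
J(C, z) = 6
-5*1*3 + 101*J(4, q) = -5*1*3 + 101*6 = -5*3 + 606 = -15 + 606 = 591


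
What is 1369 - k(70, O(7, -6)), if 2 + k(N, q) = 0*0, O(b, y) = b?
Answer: 1371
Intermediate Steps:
k(N, q) = -2 (k(N, q) = -2 + 0*0 = -2 + 0 = -2)
1369 - k(70, O(7, -6)) = 1369 - 1*(-2) = 1369 + 2 = 1371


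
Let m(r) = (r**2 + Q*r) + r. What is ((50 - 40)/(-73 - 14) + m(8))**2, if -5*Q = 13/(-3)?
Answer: 1175529796/189225 ≈ 6212.3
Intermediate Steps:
Q = 13/15 (Q = -13/(5*(-3)) = -13*(-1)/(5*3) = -1/5*(-13/3) = 13/15 ≈ 0.86667)
m(r) = r**2 + 28*r/15 (m(r) = (r**2 + 13*r/15) + r = r**2 + 28*r/15)
((50 - 40)/(-73 - 14) + m(8))**2 = ((50 - 40)/(-73 - 14) + (1/15)*8*(28 + 15*8))**2 = (10/(-87) + (1/15)*8*(28 + 120))**2 = (10*(-1/87) + (1/15)*8*148)**2 = (-10/87 + 1184/15)**2 = (34286/435)**2 = 1175529796/189225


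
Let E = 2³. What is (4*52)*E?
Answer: 1664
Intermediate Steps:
E = 8
(4*52)*E = (4*52)*8 = 208*8 = 1664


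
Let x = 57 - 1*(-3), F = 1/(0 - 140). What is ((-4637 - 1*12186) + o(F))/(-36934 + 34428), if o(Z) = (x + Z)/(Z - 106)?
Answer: 124839271/18595773 ≈ 6.7133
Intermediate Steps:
F = -1/140 (F = 1/(-140) = -1/140 ≈ -0.0071429)
x = 60 (x = 57 + 3 = 60)
o(Z) = (60 + Z)/(-106 + Z) (o(Z) = (60 + Z)/(Z - 106) = (60 + Z)/(-106 + Z))
((-4637 - 1*12186) + o(F))/(-36934 + 34428) = ((-4637 - 1*12186) + (60 - 1/140)/(-106 - 1/140))/(-36934 + 34428) = ((-4637 - 12186) + (8399/140)/(-14841/140))/(-2506) = (-16823 - 140/14841*8399/140)*(-1/2506) = (-16823 - 8399/14841)*(-1/2506) = -249678542/14841*(-1/2506) = 124839271/18595773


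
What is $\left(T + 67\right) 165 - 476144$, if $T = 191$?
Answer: $-433574$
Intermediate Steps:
$\left(T + 67\right) 165 - 476144 = \left(191 + 67\right) 165 - 476144 = 258 \cdot 165 - 476144 = 42570 - 476144 = -433574$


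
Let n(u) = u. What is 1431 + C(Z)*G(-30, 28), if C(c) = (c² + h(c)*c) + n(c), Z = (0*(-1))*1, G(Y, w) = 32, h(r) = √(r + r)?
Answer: 1431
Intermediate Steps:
h(r) = √2*√r (h(r) = √(2*r) = √2*√r)
Z = 0 (Z = 0*1 = 0)
C(c) = c + c² + √2*c^(3/2) (C(c) = (c² + (√2*√c)*c) + c = (c² + √2*c^(3/2)) + c = c + c² + √2*c^(3/2))
1431 + C(Z)*G(-30, 28) = 1431 + (0 + 0² + √2*0^(3/2))*32 = 1431 + (0 + 0 + √2*0)*32 = 1431 + (0 + 0 + 0)*32 = 1431 + 0*32 = 1431 + 0 = 1431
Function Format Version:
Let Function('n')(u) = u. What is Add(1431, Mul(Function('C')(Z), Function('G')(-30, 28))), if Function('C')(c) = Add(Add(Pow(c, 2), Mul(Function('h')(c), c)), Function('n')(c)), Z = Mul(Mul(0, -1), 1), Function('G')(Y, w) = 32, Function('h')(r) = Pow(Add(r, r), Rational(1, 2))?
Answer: 1431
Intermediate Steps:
Function('h')(r) = Mul(Pow(2, Rational(1, 2)), Pow(r, Rational(1, 2))) (Function('h')(r) = Pow(Mul(2, r), Rational(1, 2)) = Mul(Pow(2, Rational(1, 2)), Pow(r, Rational(1, 2))))
Z = 0 (Z = Mul(0, 1) = 0)
Function('C')(c) = Add(c, Pow(c, 2), Mul(Pow(2, Rational(1, 2)), Pow(c, Rational(3, 2)))) (Function('C')(c) = Add(Add(Pow(c, 2), Mul(Mul(Pow(2, Rational(1, 2)), Pow(c, Rational(1, 2))), c)), c) = Add(Add(Pow(c, 2), Mul(Pow(2, Rational(1, 2)), Pow(c, Rational(3, 2)))), c) = Add(c, Pow(c, 2), Mul(Pow(2, Rational(1, 2)), Pow(c, Rational(3, 2)))))
Add(1431, Mul(Function('C')(Z), Function('G')(-30, 28))) = Add(1431, Mul(Add(0, Pow(0, 2), Mul(Pow(2, Rational(1, 2)), Pow(0, Rational(3, 2)))), 32)) = Add(1431, Mul(Add(0, 0, Mul(Pow(2, Rational(1, 2)), 0)), 32)) = Add(1431, Mul(Add(0, 0, 0), 32)) = Add(1431, Mul(0, 32)) = Add(1431, 0) = 1431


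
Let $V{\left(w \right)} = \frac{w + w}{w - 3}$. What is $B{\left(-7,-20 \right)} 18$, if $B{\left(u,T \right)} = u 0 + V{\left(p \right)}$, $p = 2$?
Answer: $-72$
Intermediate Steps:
$V{\left(w \right)} = \frac{2 w}{-3 + w}$
$B{\left(u,T \right)} = -4$ ($B{\left(u,T \right)} = u 0 + 2 \cdot 2 \frac{1}{-3 + 2} = 0 + 2 \cdot 2 \frac{1}{-1} = 0 + 2 \cdot 2 \left(-1\right) = 0 - 4 = -4$)
$B{\left(-7,-20 \right)} 18 = \left(-4\right) 18 = -72$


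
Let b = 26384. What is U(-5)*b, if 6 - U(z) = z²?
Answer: -501296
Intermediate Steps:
U(z) = 6 - z²
U(-5)*b = (6 - 1*(-5)²)*26384 = (6 - 1*25)*26384 = (6 - 25)*26384 = -19*26384 = -501296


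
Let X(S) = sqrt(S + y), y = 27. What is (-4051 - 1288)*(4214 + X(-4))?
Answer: -22498546 - 5339*sqrt(23) ≈ -2.2524e+7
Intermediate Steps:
X(S) = sqrt(27 + S) (X(S) = sqrt(S + 27) = sqrt(27 + S))
(-4051 - 1288)*(4214 + X(-4)) = (-4051 - 1288)*(4214 + sqrt(27 - 4)) = -5339*(4214 + sqrt(23)) = -22498546 - 5339*sqrt(23)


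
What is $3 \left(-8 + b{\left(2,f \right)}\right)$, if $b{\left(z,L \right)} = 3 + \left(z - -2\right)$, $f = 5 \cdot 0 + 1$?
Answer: $-3$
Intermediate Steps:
$f = 1$ ($f = 0 + 1 = 1$)
$b{\left(z,L \right)} = 5 + z$ ($b{\left(z,L \right)} = 3 + \left(z + 2\right) = 3 + \left(2 + z\right) = 5 + z$)
$3 \left(-8 + b{\left(2,f \right)}\right) = 3 \left(-8 + \left(5 + 2\right)\right) = 3 \left(-8 + 7\right) = 3 \left(-1\right) = -3$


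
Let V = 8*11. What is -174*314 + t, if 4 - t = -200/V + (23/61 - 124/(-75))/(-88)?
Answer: -21993918911/402600 ≈ -54630.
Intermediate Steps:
V = 88
t = 2534689/402600 (t = 4 - (-200/88 + (23/61 - 124/(-75))/(-88)) = 4 - (-200*1/88 + (23*(1/61) - 124*(-1/75))*(-1/88)) = 4 - (-25/11 + (23/61 + 124/75)*(-1/88)) = 4 - (-25/11 + (9289/4575)*(-1/88)) = 4 - (-25/11 - 9289/402600) = 4 - 1*(-924289/402600) = 4 + 924289/402600 = 2534689/402600 ≈ 6.2958)
-174*314 + t = -174*314 + 2534689/402600 = -54636 + 2534689/402600 = -21993918911/402600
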